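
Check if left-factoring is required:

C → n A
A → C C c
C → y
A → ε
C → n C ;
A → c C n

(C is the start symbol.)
Left-factoring is needed when two productions for the same non-terminal
share a common prefix on the right-hand side.

Productions for C:
  C → n A
  C → y
  C → n C ;
Productions for A:
  A → C C c
  A → ε
  A → c C n

Found common prefix 'n' in productions for C

Answer: Yes, C has productions with common prefix 'n'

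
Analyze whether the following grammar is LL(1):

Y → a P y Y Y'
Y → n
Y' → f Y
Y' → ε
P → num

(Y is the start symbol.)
No. Predict set conflict for Y': { 'f' }

Relevant sets:
  FOLLOW(Y') = { $, 'f' }

For Y:
  PREDICT(Y → a P y Y Y') = { 'a' }
  PREDICT(Y → n) = { 'n' }
For Y':
  PREDICT(Y' → f Y) = { 'f' }
  PREDICT(Y' → ε) = { $, 'f' }
P has a single production, so nothing to check there.

Conflict found: Predict set conflict for Y': { 'f' }
The grammar is NOT LL(1).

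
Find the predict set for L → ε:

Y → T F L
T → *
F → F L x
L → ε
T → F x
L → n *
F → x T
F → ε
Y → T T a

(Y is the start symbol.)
{ $, 'x' }

PREDICT(L → ε) = (FIRST(RHS) \ {ε}) ∪ (FOLLOW(L) if ε ∈ FIRST(RHS), i.e. RHS ⇒* ε)
The right-hand side is ε (FIRST(ε) = { ε }), so the predict set is FOLLOW(L) = { $, 'x' }
PREDICT(L → ε) = { $, 'x' }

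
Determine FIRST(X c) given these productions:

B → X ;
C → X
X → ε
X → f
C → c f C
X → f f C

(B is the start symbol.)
{ 'c', 'f' }

FIRST sets of the non-terminals involved (from the grammar, by fixed-point iteration):
  FIRST(X) = { 'f', ε }

To compute FIRST(X c), process the symbols left to right:
Symbol X is a non-terminal. Add FIRST(X) \ {ε} = { 'f' }
X is nullable (ε ∈ FIRST(X)), continue to the next symbol.
Symbol c is a terminal. Add 'c' and stop.
FIRST(X c) = { 'c', 'f' }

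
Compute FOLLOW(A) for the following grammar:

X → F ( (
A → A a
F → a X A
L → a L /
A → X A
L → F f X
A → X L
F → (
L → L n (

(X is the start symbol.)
{ '(', 'a', 'f' }

To compute FOLLOW(A), find every occurrence of A on a right-hand side N → α A β: add FIRST(β) \ {ε}, and if β is empty or nullable also add FOLLOW(N). Iterate to a fixed point.

In A → A a: A is followed by a, add FIRST(a) \ {ε} = { 'a' }
In F → a X A: A is at the end, add FOLLOW(F)
In A → X A: A is at the end; this adds FOLLOW(A) to itself — nothing new

The FOLLOW sets referred to above (computed the same way, to a fixed point):
  FOLLOW(F) = { '(', 'f' }

Taking the union: FOLLOW(A) = { '(', 'a', 'f' }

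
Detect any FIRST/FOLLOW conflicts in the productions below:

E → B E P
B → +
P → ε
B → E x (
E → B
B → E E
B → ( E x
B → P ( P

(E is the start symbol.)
A FIRST/FOLLOW conflict occurs when a non-terminal N has a nullable alternative N → β (β ⇒* ε) and another alternative N → α with FIRST(α) ∩ FOLLOW(N) ≠ ∅: on such a lookahead the parser cannot decide between expanding α and letting N vanish via β.

Nullable non-terminals: P.
P has a nullable alternative but only one production, so nothing to check.

B, E have no nullable alternative, so no FIRST/FOLLOW check is needed there.

No FIRST/FOLLOW conflicts found.

Answer: No FIRST/FOLLOW conflicts.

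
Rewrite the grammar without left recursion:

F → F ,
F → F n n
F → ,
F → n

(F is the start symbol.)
F → , F'
F → n F'
F' → , F'
F' → n n F'
F' → ε

F is directly left-recursive. The standard transformation for
  A → A α₁ | ... | A α_m | β₁ | ... | β_n
is
  A  → β₁ A' | ... | β_n A'
  A' → α₁ A' | ... | α_m A' | ε

F → , becomes F → , F'
F → n becomes F → n F'
F → F , becomes F' → , F'
F → F n n becomes F' → n n F'
Add F' → ε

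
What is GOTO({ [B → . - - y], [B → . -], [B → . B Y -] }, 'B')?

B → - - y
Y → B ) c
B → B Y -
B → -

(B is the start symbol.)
{ [B → . - - y], [B → . -], [B → . B Y -], [B → B . Y -], [Y → . B ) c] }

GOTO(I, 'B') = CLOSURE({ [A → αX.β] : [A → α.Xβ] ∈ I, X = 'B' })

Items with dot before 'B', with the dot advanced:
  [B → . B Y -] → [B → B . Y -]
Closure of the advanced items:
  [B → B . Y -] has the dot before Y: add [Y → . B ) c]
  [Y → . B ) c] has the dot before B: add [B → . - - y], [B → . B Y -], [B → . -]

GOTO = { [B → . - - y], [B → . -], [B → . B Y -], [B → B . Y -], [Y → . B ) c] }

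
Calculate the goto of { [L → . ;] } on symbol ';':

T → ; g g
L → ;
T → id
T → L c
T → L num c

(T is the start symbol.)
{ [L → ; .] }

GOTO(I, ';') = CLOSURE({ [A → αX.β] : [A → α.Xβ] ∈ I, X = ';' })

Items with dot before ';', with the dot advanced:
  [L → . ;] → [L → ; .]
Closure adds nothing (no advanced item has the dot before a non-terminal).

GOTO = { [L → ; .] }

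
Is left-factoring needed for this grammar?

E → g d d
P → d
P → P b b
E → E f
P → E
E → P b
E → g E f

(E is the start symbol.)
Yes, E has productions with common prefix 'g'

Left-factoring is needed when two productions for the same non-terminal
share a common prefix on the right-hand side.

Productions for E:
  E → g d d
  E → E f
  E → P b
  E → g E f
Productions for P:
  P → d
  P → P b b
  P → E

Found common prefix 'g' in productions for E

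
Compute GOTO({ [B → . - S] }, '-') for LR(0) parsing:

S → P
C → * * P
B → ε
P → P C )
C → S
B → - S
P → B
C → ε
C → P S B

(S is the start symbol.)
GOTO(I, '-') = CLOSURE({ [A → αX.β] : [A → α.Xβ] ∈ I, X = '-' })

Items with dot before '-', with the dot advanced:
  [B → . - S] → [B → - . S]
Closure of the advanced items:
  [B → - . S] has the dot before S: add [S → . P]
  [S → . P] has the dot before P: add [P → . P C )], [P → . B]
  [P → . B] has the dot before B: add [B → .], [B → . - S]

GOTO = { [B → - . S], [B → . - S], [B → .], [P → . B], [P → . P C )], [S → . P] }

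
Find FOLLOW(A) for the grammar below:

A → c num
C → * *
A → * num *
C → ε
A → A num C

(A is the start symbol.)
{ $, 'num' }

To compute FOLLOW(A), find every occurrence of A on a right-hand side N → α A β: add FIRST(β) \ {ε}, and if β is empty or nullable also add FOLLOW(N). Iterate to a fixed point.

A is the start symbol, so $ ∈ FOLLOW(A).
In A → A num C: A is followed by num C, add FIRST(num C) \ {ε} = { 'num' }

Taking the union: FOLLOW(A) = { $, 'num' }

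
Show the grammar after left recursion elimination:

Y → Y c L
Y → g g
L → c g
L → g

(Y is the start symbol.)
Y → g g Y'
Y' → c L Y'
Y' → ε
L → c g
L → g

Y is directly left-recursive. The standard transformation for
  A → A α₁ | ... | A α_m | β₁ | ... | β_n
is
  A  → β₁ A' | ... | β_n A'
  A' → α₁ A' | ... | α_m A' | ε

Y → g g becomes Y → g g Y'
Y → Y c L becomes Y' → c L Y'
Add Y' → ε

Productions for other non-terminals are unchanged:
  L → c g
  L → g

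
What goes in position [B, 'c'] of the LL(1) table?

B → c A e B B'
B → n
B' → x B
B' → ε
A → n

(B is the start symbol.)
To find M[B, 'c'], we find productions for B where 'c' is in the predict set (PREDICT(N → α) = (FIRST(α) \ {ε}) ∪ (FOLLOW(N) if α ⇒* ε)).

B → c A e B B': PREDICT = { 'c' }
  'c' is in predict set, so this production goes in M[B, 'c']
B → n: PREDICT = { 'n' }

M[B, 'c'] = B → c A e B B'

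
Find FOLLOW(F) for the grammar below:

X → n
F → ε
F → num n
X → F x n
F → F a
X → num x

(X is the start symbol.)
To compute FOLLOW(F), find every occurrence of F on a right-hand side N → α F β: add FIRST(β) \ {ε}, and if β is empty or nullable also add FOLLOW(N). Iterate to a fixed point.

In X → F x n: F is followed by x n, add FIRST(x n) \ {ε} = { 'x' }
In F → F a: F is followed by a, add FIRST(a) \ {ε} = { 'a' }

Taking the union: FOLLOW(F) = { 'a', 'x' }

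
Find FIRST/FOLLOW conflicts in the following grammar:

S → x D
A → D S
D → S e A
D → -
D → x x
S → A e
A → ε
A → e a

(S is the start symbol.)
A FIRST/FOLLOW conflict occurs when a non-terminal N has a nullable alternative N → β (β ⇒* ε) and another alternative N → α with FIRST(α) ∩ FOLLOW(N) ≠ ∅: on such a lookahead the parser cannot decide between expanding α and letting N vanish via β.

Nullable non-terminals: A.
FIRST sets used below: FIRST(D) = { '-', 'e', 'x' }

A: nullable alternative(s) A → ε; FOLLOW(A) = { $, '-', 'e', 'x' }
  A → D S: FIRST \ {ε} = { '-', 'e', 'x' } — overlaps FOLLOW(A) on { '-', 'e', 'x' }: CONFLICT
  A → ε: FIRST \ {ε} = { } — this is the only nullable alternative, skip
  A → e a: FIRST \ {ε} = { 'e' } — overlaps FOLLOW(A) on { 'e' }: CONFLICT

D, S have no nullable alternative, so no FIRST/FOLLOW check is needed there.

So the grammar has 2 FIRST/FOLLOW conflicts (marked CONFLICT above).

Answer: Yes. A → D S with FOLLOW(A) on { '-', 'e', 'x' }; A → e a with FOLLOW(A) on { 'e' }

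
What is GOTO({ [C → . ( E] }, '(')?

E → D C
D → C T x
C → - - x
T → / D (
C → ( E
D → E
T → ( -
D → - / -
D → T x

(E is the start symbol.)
GOTO(I, '(') = CLOSURE({ [A → αX.β] : [A → α.Xβ] ∈ I, X = '(' })

Items with dot before '(', with the dot advanced:
  [C → . ( E] → [C → ( . E]
Closure of the advanced items:
  [C → ( . E] has the dot before E: add [E → . D C]
  [E → . D C] has the dot before D: add [D → . C T x], [D → . E], [D → . - / -], [D → . T x]
  [D → . C T x] has the dot before C: add [C → . - - x], [C → . ( E]
  [D → . T x] has the dot before T: add [T → . / D (], [T → . ( -]

GOTO = { [C → ( . E], [C → . ( E], [C → . - - x], [D → . - / -], [D → . C T x], [D → . E], [D → . T x], [E → . D C], [T → . ( -], [T → . / D (] }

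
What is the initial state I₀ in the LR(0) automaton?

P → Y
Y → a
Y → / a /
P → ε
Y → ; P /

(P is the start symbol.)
First, augment the grammar with P' → P
I₀ = CLOSURE({ [P' → . P] }):
  [P' → . P] has the dot before P: add [P → . Y], [P → .]
  [P → . Y] has the dot before Y: add [Y → . a], [Y → . / a /], [Y → . ; P /]
No further items can be added.

I₀ = { [P → . Y], [P → .], [P' → . P], [Y → . / a /], [Y → . ; P /], [Y → . a] }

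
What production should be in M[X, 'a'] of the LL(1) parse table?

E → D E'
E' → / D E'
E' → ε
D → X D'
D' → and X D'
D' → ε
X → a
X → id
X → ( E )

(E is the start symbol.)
X → a

To find M[X, 'a'], we find productions for X where 'a' is in the predict set (PREDICT(N → α) = (FIRST(α) \ {ε}) ∪ (FOLLOW(N) if α ⇒* ε)).

X → a: PREDICT = { 'a' }
  'a' is in predict set, so this production goes in M[X, 'a']
X → id: PREDICT = { 'id' }
X → ( E ): PREDICT = { '(' }

M[X, 'a'] = X → a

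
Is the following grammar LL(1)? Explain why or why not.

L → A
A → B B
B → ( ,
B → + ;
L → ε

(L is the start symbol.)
Relevant sets:
  FIRST(A) = { '(', '+' }
  FOLLOW(L) = { $ }

For L:
  PREDICT(L → A) = { '(', '+' }
  PREDICT(L → ε) = { $ }
For B:
  PREDICT(B → '(' ',') = { '(' }
  PREDICT(B → '+' ';') = { '+' }
A has a single production, so nothing to check there.

All predict sets are disjoint. The grammar IS LL(1).

Answer: Yes, the grammar is LL(1).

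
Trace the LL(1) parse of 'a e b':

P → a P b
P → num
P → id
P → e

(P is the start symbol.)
Stack is shown with the top on the left.

Stack    Input    Action
------------------------
P $      a e b $  output P → a P b
a P b $  a e b $  match 'a'
P b $    e b $    output P → e
e b $    e b $    match 'e'
b $      b $      match 'b'
$        $        accept

The string is accepted.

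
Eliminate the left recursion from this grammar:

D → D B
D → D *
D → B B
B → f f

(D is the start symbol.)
D → B B D'
D' → B D'
D' → * D'
D' → ε
B → f f

D is directly left-recursive. The standard transformation for
  A → A α₁ | ... | A α_m | β₁ | ... | β_n
is
  A  → β₁ A' | ... | β_n A'
  A' → α₁ A' | ... | α_m A' | ε

D → B B becomes D → B B D'
D → D B becomes D' → B D'
D → D * becomes D' → * D'
Add D' → ε

Productions for other non-terminals are unchanged:
  B → f f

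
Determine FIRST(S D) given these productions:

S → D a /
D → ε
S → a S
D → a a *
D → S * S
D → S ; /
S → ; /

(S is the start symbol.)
FIRST sets of the non-terminals involved (from the grammar, by fixed-point iteration):
  FIRST(S) = { ';', 'a' }

To compute FIRST(S D), process the symbols left to right:
Symbol S is a non-terminal. Add FIRST(S) \ {ε} = { ';', 'a' }
S is not nullable (ε ∉ FIRST(S)), so stop here.
FIRST(S D) = { ';', 'a' }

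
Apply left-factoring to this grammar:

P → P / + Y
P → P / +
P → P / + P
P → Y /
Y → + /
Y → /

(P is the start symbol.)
Left-factoring transforms A → αβ₁ | αβ₂ into A → αA' and A' → β₁ | β₂
(α is the longest common prefix among the alternatives). Repeat until
no nonterminal has two alternatives with a common prefix.

Round 1: P has alternatives sharing prefix 'P / +'. Introduce P': P → P / + P'
  Add: P' → Y
  Add: P' → ε
  Add: P' → P

No remaining common prefixes — done.

Resulting grammar:
P → P / + P'
P' → Y
P' → ε
P' → P
P → Y /
Y → + /
Y → /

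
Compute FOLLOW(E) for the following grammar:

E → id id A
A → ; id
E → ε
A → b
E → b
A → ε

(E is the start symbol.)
To compute FOLLOW(E), find every occurrence of E on a right-hand side N → α E β: add FIRST(β) \ {ε}, and if β is empty or nullable also add FOLLOW(N). Iterate to a fixed point.

E is the start symbol, so $ ∈ FOLLOW(E).
E does not occur on any right-hand side.

Taking the union: FOLLOW(E) = { $ }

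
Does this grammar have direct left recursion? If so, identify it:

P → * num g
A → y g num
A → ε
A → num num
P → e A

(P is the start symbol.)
No direct left recursion

Direct left recursion occurs when N → N α for some non-terminal N (the right-hand side begins with the left-hand side itself).

P → * num g: starts with '*'
A → y g num: starts with y
A → ε: starts with ε
A → num num: starts with num
P → e A: starts with e

No direct left recursion found.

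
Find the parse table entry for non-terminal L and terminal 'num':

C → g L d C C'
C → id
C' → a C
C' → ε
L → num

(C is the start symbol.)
L → num

To find M[L, 'num'], we find productions for L where 'num' is in the predict set (PREDICT(N → α) = (FIRST(α) \ {ε}) ∪ (FOLLOW(N) if α ⇒* ε)).

L → num: PREDICT = { 'num' }
  'num' is in predict set, so this production goes in M[L, 'num']

M[L, 'num'] = L → num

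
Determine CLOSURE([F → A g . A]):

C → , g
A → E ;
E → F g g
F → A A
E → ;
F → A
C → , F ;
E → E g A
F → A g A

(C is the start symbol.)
{ [A → . E ;], [E → . ;], [E → . E g A], [E → . F g g], [F → . A A], [F → . A g A], [F → . A], [F → A g . A] }

Start with: [F → A g . A]
  [F → A g . A] has the dot before A: add [A → . E ;]
  [A → . E ;] has the dot before E: add [E → . F g g], [E → . ;], [E → . E g A]
  [E → . F g g] has the dot before F: add [F → . A A], [F → . A], [F → . A g A]
No further items can be added.

CLOSURE = { [A → . E ;], [E → . ;], [E → . E g A], [E → . F g g], [F → . A A], [F → . A g A], [F → . A], [F → A g . A] }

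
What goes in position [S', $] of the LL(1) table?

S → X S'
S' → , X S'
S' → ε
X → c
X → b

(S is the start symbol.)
S' → ε

To find M[S', $], we find productions for S' where $ is in the predict set (PREDICT(N → α) = (FIRST(α) \ {ε}) ∪ (FOLLOW(N) if α ⇒* ε)).

Relevant sets:
  FOLLOW(S') = { $ }

S' → , X S': PREDICT = { ',' }
S' → ε: PREDICT = { $ }
  $ is in predict set, so this production goes in M[S', $]

M[S', $] = S' → ε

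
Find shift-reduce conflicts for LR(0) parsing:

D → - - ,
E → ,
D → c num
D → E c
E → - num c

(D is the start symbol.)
Augment with D' → D and build the canonical LR(0) collection (I0 = CLOSURE({[D' → . D]}), then GOTO on every symbol after a dot until no new states appear). It has 12 states:
  I0: { [D → . - - ,], [D → . E c], [D → . c num], [D' → . D], [E → . ,], [E → . - num c] }  — shift
  I1: { [E → , .] }  — reduce
  I2: { [D → - . - ,], [E → - . num c] }  — shift
  I3: { [D' → D .] }  — accept
  I4: { [D → E . c] }  — shift
  I5: { [D → c . num] }  — shift
  I6: { [D → c num .] }  — reduce
  I7: { [D → E c .] }  — reduce
  I8: { [D → - - . ,] }  — shift
  I9: { [E → - num . c] }  — shift
  I10: { [E → - num c .] }  — reduce
  I11: { [D → - - , .] }  — reduce

No state contains both a complete item and a shift item.

Answer: No shift-reduce conflicts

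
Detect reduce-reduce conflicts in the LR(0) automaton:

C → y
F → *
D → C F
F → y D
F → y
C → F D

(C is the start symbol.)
A reduce-reduce conflict occurs when an LR(0) state has two complete items [A → α .] and [B → β .] — both call for a reduction, and with no lookahead the parser cannot choose between them.

Augment with C' → C and build the canonical LR(0) collection (I0 = CLOSURE({[C' → . C]}), then GOTO on every symbol after a dot until no new states appear). It has 10 states:
  I0: { [C → . F D], [C → . y], [C' → . C], [F → . *], [F → . y D], [F → . y] }  — shift
  I1: { [F → * .] }  — reduce
  I2: { [C' → C .] }  — accept
  I3: { [C → . F D], [C → . y], [C → F . D], [D → . C F], [F → . *], [F → . y D], [F → . y] }  — shift
  I4: { [C → . F D], [C → . y], [C → y .], [D → . C F], [F → . *], [F → . y D], [F → . y], [F → y . D], [F → y .] }  — shift, 2 reduces
  I5: { [D → C . F], [F → . *], [F → . y D], [F → . y] }  — shift
  I6: { [F → y D .] }  — reduce
  I7: { [D → C F .] }  — reduce
  I8: { [C → . F D], [C → . y], [D → . C F], [F → . *], [F → . y D], [F → . y], [F → y . D], [F → y .] }  — shift, reduce
  I9: { [C → F D .] }  — reduce

I4 contains complete items [C → y .], [F → y .] — reduce-reduce conflict.

Answer: Yes — I4: [C → y .] vs [F → y .]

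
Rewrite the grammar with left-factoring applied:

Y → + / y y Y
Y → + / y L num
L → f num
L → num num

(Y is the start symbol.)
Left-factoring transforms A → αβ₁ | αβ₂ into A → αA' and A' → β₁ | β₂
(α is the longest common prefix among the alternatives). Repeat until
no nonterminal has two alternatives with a common prefix.

Round 1: Y has alternatives sharing prefix '+ / y'. Introduce Y': Y → + / y Y'
  Add: Y' → y Y
  Add: Y' → L num

No remaining common prefixes — done.

Resulting grammar:
Y → + / y Y'
Y' → y Y
Y' → L num
L → f num
L → num num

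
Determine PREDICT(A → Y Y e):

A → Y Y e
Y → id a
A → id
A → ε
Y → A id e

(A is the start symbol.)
{ 'id' }

PREDICT(A → Y Y e) = (FIRST(RHS) \ {ε}) ∪ (FOLLOW(A) if ε ∈ FIRST(RHS), i.e. RHS ⇒* ε)
FIRST(Y) = { 'id' }
FIRST(Y Y e) = { 'id' }
ε ∉ FIRST(Y Y e), so FOLLOW(A) is not added.
PREDICT(A → Y Y e) = { 'id' }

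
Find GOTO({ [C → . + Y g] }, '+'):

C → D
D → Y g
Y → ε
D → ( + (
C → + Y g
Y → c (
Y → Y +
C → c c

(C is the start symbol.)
GOTO(I, '+') = CLOSURE({ [A → αX.β] : [A → α.Xβ] ∈ I, X = '+' })

Items with dot before '+', with the dot advanced:
  [C → . + Y g] → [C → + . Y g]
Closure of the advanced items:
  [C → + . Y g] has the dot before Y: add [Y → .], [Y → . c (], [Y → . Y +]

GOTO = { [C → + . Y g], [Y → . Y +], [Y → . c (], [Y → .] }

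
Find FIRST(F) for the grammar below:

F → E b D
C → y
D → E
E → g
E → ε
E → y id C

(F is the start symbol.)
FIRST sets of the other non-terminals involved (by the same procedure, iterated to a fixed point):
  FIRST(E) = { 'g', 'y', ε }

From F → E b D:
  - E is a non-terminal: add FIRST(E) \ {ε} = { 'g', 'y' }
    E is nullable, so continue to the next symbol
  - b is a terminal: add 'b' and stop

Collecting: FIRST(F) = { 'b', 'g', 'y' }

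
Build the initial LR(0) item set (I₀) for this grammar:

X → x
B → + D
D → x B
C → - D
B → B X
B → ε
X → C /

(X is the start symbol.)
First, augment the grammar with X' → X
I₀ = CLOSURE({ [X' → . X] }):
  [X' → . X] has the dot before X: add [X → . x], [X → . C /]
  [X → . C /] has the dot before C: add [C → . - D]
No further items can be added.

I₀ = { [C → . - D], [X → . C /], [X → . x], [X' → . X] }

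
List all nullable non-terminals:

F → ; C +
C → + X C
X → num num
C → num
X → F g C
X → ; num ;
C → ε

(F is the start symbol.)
{ 'C' }

ε-productions: C → ε
So C is immediately nullable.
No further non-terminal can be added: every production for the remaining non-terminals contains a terminal or a non-nullable non-terminal.
Nullable = { 'C' }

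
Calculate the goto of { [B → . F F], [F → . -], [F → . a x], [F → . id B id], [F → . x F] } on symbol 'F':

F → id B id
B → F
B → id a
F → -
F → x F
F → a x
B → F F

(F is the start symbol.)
GOTO(I, 'F') = CLOSURE({ [A → αX.β] : [A → α.Xβ] ∈ I, X = 'F' })

Items with dot before 'F', with the dot advanced:
  [B → . F F] → [B → F . F]
Closure of the advanced items:
  [B → F . F] has the dot before F: add [F → . id B id], [F → . -], [F → . x F], [F → . a x]

GOTO = { [B → F . F], [F → . -], [F → . a x], [F → . id B id], [F → . x F] }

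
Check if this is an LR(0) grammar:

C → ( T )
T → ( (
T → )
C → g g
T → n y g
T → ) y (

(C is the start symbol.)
A grammar is LR(0) if no state in the canonical LR(0) collection has:
  - both a shift item (dot before a terminal) and a complete item (shift-reduce conflict), or
  - two or more complete items (reduce-reduce conflict; the accept item [C' → C .] counts as a complete item here).

Augment with C' → C and build the canonical LR(0) collection (I0 = CLOSURE({[C' → . C]}), then GOTO on every symbol after a dot until no new states appear). It has 15 states:
  I0: { [C → . ( T )], [C → . g g], [C' → . C] }  — shift
  I1: { [C → ( . T )], [T → . ( (], [T → . ) y (], [T → . )], [T → . n y g] }  — shift
  I2: { [C' → C .] }  — accept
  I3: { [C → g . g] }  — shift
  I4: { [C → g g .] }  — reduce
  I5: { [T → ( . (] }  — shift
  I6: { [T → ) . y (], [T → ) .] }  — shift, reduce
  I7: { [C → ( T . )] }  — shift
  I8: { [T → n . y g] }  — shift
  I9: { [T → n y . g] }  — shift
  I10: { [T → n y g .] }  — reduce
  I11: { [C → ( T ) .] }  — reduce
  I12: { [T → ) y . (] }  — shift
  I13: { [T → ) y ( .] }  — reduce
  I14: { [T → ( ( .] }  — reduce

Conflict in state I6:
  Shift-reduce conflict between [T → ) .] and [T → ) . y (]
So the grammar is NOT LR(0).

Answer: No. Shift-reduce conflict between [T → ) .] and [T → ) . y (]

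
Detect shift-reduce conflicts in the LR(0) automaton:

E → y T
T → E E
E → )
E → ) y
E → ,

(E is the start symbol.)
Yes — I1: [E → ) .] vs [E → ) . y]

A shift-reduce conflict occurs when an LR(0) state has both:
  - a complete (reduce) item [A → α .] (dot at the end), and
  - a shift item [B → β . c γ] (dot before a terminal).

Augment with E' → E and build the canonical LR(0) collection (I0 = CLOSURE({[E' → . E]}), then GOTO on every symbol after a dot until no new states appear). It has 9 states:
  I0: { [E → . ) y], [E → . )], [E → . ,], [E → . y T], [E' → . E] }  — shift
  I1: { [E → ) . y], [E → ) .] }  — shift, reduce
  I2: { [E → , .] }  — reduce
  I3: { [E' → E .] }  — accept
  I4: { [E → . ) y], [E → . )], [E → . ,], [E → . y T], [E → y . T], [T → . E E] }  — shift
  I5: { [E → . ) y], [E → . )], [E → . ,], [E → . y T], [T → E . E] }  — shift
  I6: { [E → y T .] }  — reduce
  I7: { [T → E E .] }  — reduce
  I8: { [E → ) y .] }  — reduce

I1 contains reduce item [E → ) .] and shift item [E → ) . y] — shift-reduce conflict.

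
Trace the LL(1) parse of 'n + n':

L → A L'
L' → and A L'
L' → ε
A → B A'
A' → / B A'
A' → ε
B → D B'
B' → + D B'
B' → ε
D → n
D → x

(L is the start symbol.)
LL(1) parsing maintains a stack (initially the start symbol over $) and the input. At each step: if the stack top is a terminal, match it against the current input token; if it is a non-terminal N, replace it with the RHS of M[N, lookahead] (the unique production whose predict set contains the lookahead).

Stack is shown with the top on the left.

Stack           Input    Action
-------------------------------
L $             n + n $  output L → A L'
A L' $          n + n $  output A → B A'
B A' L' $       n + n $  output B → D B'
D B' A' L' $    n + n $  output D → n
n B' A' L' $    n + n $  match 'n'
B' A' L' $      + n $    output B' → + D B'
+ D B' A' L' $  + n $    match '+'
D B' A' L' $    n $      output D → n
n B' A' L' $    n $      match 'n'
B' A' L' $      $        output B' → ε
A' L' $         $        output A' → ε
L' $            $        output L' → ε
$               $        accept

The string is accepted.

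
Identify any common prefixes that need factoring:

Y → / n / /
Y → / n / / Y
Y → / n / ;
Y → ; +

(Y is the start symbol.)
Yes, Y has productions with common prefix '/ n /'

Left-factoring is needed when two productions for the same non-terminal
share a common prefix on the right-hand side.

Productions for Y:
  Y → / n / /
  Y → / n / / Y
  Y → / n / ;
  Y → ; +

Found common prefix '/ n /' in productions for Y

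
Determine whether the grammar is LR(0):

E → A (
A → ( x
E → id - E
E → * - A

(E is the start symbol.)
Yes, the grammar is LR(0)

Augment with E' → E and build the canonical LR(0) collection (I0 = CLOSURE({[E' → . E]}), then GOTO on every symbol after a dot until no new states appear). It has 12 states:
  I0: { [A → . ( x], [E → . * - A], [E → . A (], [E → . id - E], [E' → . E] }  — shift
  I1: { [A → ( . x] }  — shift
  I2: { [E → * . - A] }  — shift
  I3: { [E → A . (] }  — shift
  I4: { [E' → E .] }  — accept
  I5: { [E → id . - E] }  — shift
  I6: { [A → . ( x], [E → . * - A], [E → . A (], [E → . id - E], [E → id - . E] }  — shift
  I7: { [E → id - E .] }  — reduce
  I8: { [E → A ( .] }  — reduce
  I9: { [A → . ( x], [E → * - . A] }  — shift
  I10: { [E → * - A .] }  — reduce
  I11: { [A → ( x .] }  — reduce

Every state is either a pure shift/goto state or contains exactly one complete item and nothing to shift — no conflicts. The grammar is LR(0).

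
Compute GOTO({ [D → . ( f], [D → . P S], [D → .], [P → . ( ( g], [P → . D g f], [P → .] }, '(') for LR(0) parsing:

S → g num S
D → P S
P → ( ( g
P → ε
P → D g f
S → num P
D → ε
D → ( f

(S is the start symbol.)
{ [D → ( . f], [P → ( . ( g] }

GOTO(I, '(') = CLOSURE({ [A → αX.β] : [A → α.Xβ] ∈ I, X = '(' })

Items with dot before '(', with the dot advanced:
  [D → . ( f] → [D → ( . f]
  [P → . ( ( g] → [P → ( . ( g]
Closure adds nothing (no advanced item has the dot before a non-terminal).

GOTO = { [D → ( . f], [P → ( . ( g] }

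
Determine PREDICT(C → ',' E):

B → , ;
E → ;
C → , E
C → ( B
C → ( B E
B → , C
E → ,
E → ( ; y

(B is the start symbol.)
{ ',' }

PREDICT(C → ',' E) = (FIRST(RHS) \ {ε}) ∪ (FOLLOW(C) if ε ∈ FIRST(RHS), i.e. RHS ⇒* ε)
FIRST(',' E) = { ',' }
ε ∉ FIRST(',' E), so FOLLOW(C) is not added.
PREDICT(C → ',' E) = { ',' }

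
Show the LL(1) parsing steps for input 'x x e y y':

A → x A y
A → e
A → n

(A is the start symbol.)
Stack is shown with the top on the left.

Stack      Input        Action
------------------------------
A $        x x e y y $  output A → x A y
x A y $    x x e y y $  match 'x'
A y $      x e y y $    output A → x A y
x A y y $  x e y y $    match 'x'
A y y $    e y y $      output A → e
e y y $    e y y $      match 'e'
y y $      y y $        match 'y'
y $        y $          match 'y'
$          $            accept

The string is accepted.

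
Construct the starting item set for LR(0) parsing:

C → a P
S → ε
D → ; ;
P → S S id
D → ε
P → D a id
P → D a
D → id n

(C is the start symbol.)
{ [C → . a P], [C' → . C] }

First, augment the grammar with C' → C
I₀ = CLOSURE({ [C' → . C] }):
  [C' → . C] has the dot before C: add [C → . a P]
No further items can be added.

I₀ = { [C → . a P], [C' → . C] }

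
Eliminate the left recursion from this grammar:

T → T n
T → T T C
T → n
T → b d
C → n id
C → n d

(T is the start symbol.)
T → n T'
T → b d T'
T' → n T'
T' → T C T'
T' → ε
C → n id
C → n d

T is directly left-recursive. The standard transformation for
  A → A α₁ | ... | A α_m | β₁ | ... | β_n
is
  A  → β₁ A' | ... | β_n A'
  A' → α₁ A' | ... | α_m A' | ε

T → n becomes T → n T'
T → b d becomes T → b d T'
T → T n becomes T' → n T'
T → T T C becomes T' → T C T'
Add T' → ε

Productions for other non-terminals are unchanged:
  C → n id
  C → n d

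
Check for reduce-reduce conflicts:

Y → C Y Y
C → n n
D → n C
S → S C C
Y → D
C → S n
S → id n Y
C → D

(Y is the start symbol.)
Augment with Y' → Y and build the canonical LR(0) collection (I0 = CLOSURE({[Y' → . Y]}), then GOTO on every symbol after a dot until no new states appear). It has 17 states:
  I0: { [C → . D], [C → . S n], [C → . n n], [D → . n C], [S → . S C C], [S → . id n Y], [Y → . C Y Y], [Y → . D], [Y' → . Y] }  — shift
  I1: { [C → . D], [C → . S n], [C → . n n], [D → . n C], [S → . S C C], [S → . id n Y], [Y → . C Y Y], [Y → . D], [Y → C . Y Y] }  — shift
  I2: { [C → D .], [Y → D .] }  — 2 reduces
  I3: { [C → . D], [C → . S n], [C → . n n], [C → S . n], [D → . n C], [S → . S C C], [S → . id n Y], [S → S . C C] }  — shift
  I4: { [Y' → Y .] }  — accept
  I5: { [S → id . n Y] }  — shift
  I6: { [C → . D], [C → . S n], [C → . n n], [C → n . n], [D → . n C], [D → n . C], [S → . S C C], [S → . id n Y] }  — shift
  I7: { [D → n C .] }  — reduce
  I8: { [C → D .] }  — reduce
  I9: { [C → . D], [C → . S n], [C → . n n], [C → n . n], [C → n n .], [D → . n C], [D → n . C], [S → . S C C], [S → . id n Y] }  — shift, reduce
  I10: { [C → . D], [C → . S n], [C → . n n], [D → . n C], [S → . S C C], [S → . id n Y], [S → id n . Y], [Y → . C Y Y], [Y → . D] }  — shift
  I11: { [S → id n Y .] }  — reduce
  I12: { [C → . D], [C → . S n], [C → . n n], [D → . n C], [S → . S C C], [S → . id n Y], [S → S C . C] }  — shift
  I13: { [C → . D], [C → . S n], [C → . n n], [C → S n .], [C → n . n], [D → . n C], [D → n . C], [S → . S C C], [S → . id n Y] }  — shift, reduce
  I14: { [S → S C C .] }  — reduce
  I15: { [C → . D], [C → . S n], [C → . n n], [D → . n C], [S → . S C C], [S → . id n Y], [Y → . C Y Y], [Y → . D], [Y → C Y . Y] }  — shift
  I16: { [Y → C Y Y .] }  — reduce

I2 contains complete items [C → D .], [Y → D .] — reduce-reduce conflict.

Answer: Yes — I2: [C → D .] vs [Y → D .]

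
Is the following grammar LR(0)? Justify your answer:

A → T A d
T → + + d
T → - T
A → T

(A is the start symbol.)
No. Shift-reduce conflict between [A → T .] and [T → . + + d]

A grammar is LR(0) if no state in the canonical LR(0) collection has:
  - both a shift item (dot before a terminal) and a complete item (shift-reduce conflict), or
  - two or more complete items (reduce-reduce conflict; the accept item [A' → A .] counts as a complete item here).

Augment with A' → A and build the canonical LR(0) collection (I0 = CLOSURE({[A' → . A]}), then GOTO on every symbol after a dot until no new states appear). It has 10 states:
  I0: { [A → . T A d], [A → . T], [A' → . A], [T → . + + d], [T → . - T] }  — shift
  I1: { [T → + . + d] }  — shift
  I2: { [T → - . T], [T → . + + d], [T → . - T] }  — shift
  I3: { [A' → A .] }  — accept
  I4: { [A → . T A d], [A → . T], [A → T . A d], [A → T .], [T → . + + d], [T → . - T] }  — shift, reduce
  I5: { [A → T A . d] }  — shift
  I6: { [A → T A d .] }  — reduce
  I7: { [T → - T .] }  — reduce
  I8: { [T → + + . d] }  — shift
  I9: { [T → + + d .] }  — reduce

Conflict in state I4:
  Shift-reduce conflict between [A → T .] and [T → . + + d]
So the grammar is NOT LR(0).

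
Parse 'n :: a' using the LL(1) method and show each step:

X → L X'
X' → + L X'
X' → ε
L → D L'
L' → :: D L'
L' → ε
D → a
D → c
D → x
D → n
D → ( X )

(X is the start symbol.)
Stack is shown with the top on the left.

Stack         Input     Action
------------------------------
X $           n :: a $  output X → L X'
L X' $        n :: a $  output L → D L'
D L' X' $     n :: a $  output D → n
n L' X' $     n :: a $  match 'n'
L' X' $       :: a $    output L' → :: D L'
:: D L' X' $  :: a $    match '::'
D L' X' $     a $       output D → a
a L' X' $     a $       match 'a'
L' X' $       $         output L' → ε
X' $          $         output X' → ε
$             $         accept

The string is accepted.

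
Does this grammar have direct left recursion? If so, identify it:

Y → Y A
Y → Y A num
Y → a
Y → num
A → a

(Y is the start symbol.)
Yes, Y is left-recursive

Y → Y A: LEFT RECURSIVE (starts with Y)
Y → Y A num: LEFT RECURSIVE (starts with Y)
Y → a: starts with a
Y → num: starts with num
A → a: starts with a

The grammar has direct left recursion on: Y.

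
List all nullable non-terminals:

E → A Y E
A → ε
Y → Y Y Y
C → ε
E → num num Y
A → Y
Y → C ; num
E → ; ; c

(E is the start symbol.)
A non-terminal is nullable if it can derive ε (the empty string): either it has an ε-production, or it has a production whose right-hand side consists entirely of nullable non-terminals.

ε-productions: A → ε, C → ε
So A, C are immediately nullable.
No further non-terminal can be added: every production for the remaining non-terminals contains a terminal or a non-nullable non-terminal.
Nullable = { 'A', 'C' }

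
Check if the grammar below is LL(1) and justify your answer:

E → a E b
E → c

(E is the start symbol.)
For E:
  PREDICT(E → a E b) = { 'a' }
  PREDICT(E → c) = { 'c' }

All predict sets are disjoint. The grammar IS LL(1).

Answer: Yes, the grammar is LL(1).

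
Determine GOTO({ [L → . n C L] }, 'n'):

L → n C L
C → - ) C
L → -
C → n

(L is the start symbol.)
GOTO(I, 'n') = CLOSURE({ [A → αX.β] : [A → α.Xβ] ∈ I, X = 'n' })

Items with dot before 'n', with the dot advanced:
  [L → . n C L] → [L → n . C L]
Closure of the advanced items:
  [L → n . C L] has the dot before C: add [C → . - ) C], [C → . n]

GOTO = { [C → . - ) C], [C → . n], [L → n . C L] }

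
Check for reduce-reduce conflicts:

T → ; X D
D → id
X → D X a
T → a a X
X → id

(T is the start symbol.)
A reduce-reduce conflict occurs when an LR(0) state has two complete items [A → α .] and [B → β .] — both call for a reduction, and with no lookahead the parser cannot choose between them.

Augment with T' → T and build the canonical LR(0) collection (I0 = CLOSURE({[T' → . T]}), then GOTO on every symbol after a dot until no new states appear). It has 13 states:
  I0: { [T → . ; X D], [T → . a a X], [T' → . T] }  — shift
  I1: { [D → . id], [T → ; . X D], [X → . D X a], [X → . id] }  — shift
  I2: { [T' → T .] }  — accept
  I3: { [T → a . a X] }  — shift
  I4: { [D → . id], [T → a a . X], [X → . D X a], [X → . id] }  — shift
  I5: { [D → . id], [X → . D X a], [X → . id], [X → D . X a] }  — shift
  I6: { [T → a a X .] }  — reduce
  I7: { [D → id .], [X → id .] }  — 2 reduces
  I8: { [X → D X . a] }  — shift
  I9: { [X → D X a .] }  — reduce
  I10: { [D → . id], [T → ; X . D] }  — shift
  I11: { [T → ; X D .] }  — reduce
  I12: { [D → id .] }  — reduce

I7 contains complete items [D → id .], [X → id .] — reduce-reduce conflict.

Answer: Yes — I7: [D → id .] vs [X → id .]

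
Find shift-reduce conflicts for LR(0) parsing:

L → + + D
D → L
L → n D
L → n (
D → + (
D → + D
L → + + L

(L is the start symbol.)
Augment with L' → L and build the canonical LR(0) collection (I0 = CLOSURE({[L' → . L]}), then GOTO on every symbol after a dot until no new states appear). It has 15 states:
  I0: { [L → . + + D], [L → . + + L], [L → . n (], [L → . n D], [L' → . L] }  — shift
  I1: { [L → + . + D], [L → + . + L] }  — shift
  I2: { [L' → L .] }  — accept
  I3: { [D → . + (], [D → . + D], [D → . L], [L → . + + D], [L → . + + L], [L → . n (], [L → . n D], [L → n . (], [L → n . D] }  — shift
  I4: { [L → n ( .] }  — reduce
  I5: { [D → + . (], [D → + . D], [D → . + (], [D → . + D], [D → . L], [L → + . + D], [L → + . + L], [L → . + + D], [L → . + + L], [L → . n (], [L → . n D] }  — shift
  I6: { [L → n D .] }  — reduce
  I7: { [D → L .] }  — reduce
  I8: { [D → + ( .] }  — reduce
  I9: { [D → + . (], [D → + . D], [D → . + (], [D → . + D], [D → . L], [L → + + . D], [L → + + . L], [L → + . + D], [L → + . + L], [L → . + + D], [L → . + + L], [L → . n (], [L → . n D] }  — shift
  I10: { [D → + D .] }  — reduce
  I11: { [D → + D .], [L → + + D .] }  — 2 reduces
  I12: { [D → L .], [L → + + L .] }  — 2 reduces
  I13: { [D → . + (], [D → . + D], [D → . L], [L → + + . D], [L → + + . L], [L → . + + D], [L → . + + L], [L → . n (], [L → . n D] }  — shift
  I14: { [L → + + D .] }  — reduce

No state contains both a complete item and a shift item.

Answer: No shift-reduce conflicts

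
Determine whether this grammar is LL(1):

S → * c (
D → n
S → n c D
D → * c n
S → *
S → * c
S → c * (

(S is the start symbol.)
No. Predict set conflict for S: { '*' }

For S:
  PREDICT(S → '*' c '(') = { '*' }
  PREDICT(S → n c D) = { 'n' }
  PREDICT(S → '*') = { '*' }
  PREDICT(S → '*' c) = { '*' }
  PREDICT(S → c '*' '(') = { 'c' }
For D:
  PREDICT(D → n) = { 'n' }
  PREDICT(D → '*' c n) = { '*' }

Conflict found: Predict set conflict for S: { '*' }
The grammar is NOT LL(1).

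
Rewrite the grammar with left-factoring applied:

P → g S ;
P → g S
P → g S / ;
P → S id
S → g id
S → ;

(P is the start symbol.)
P → g S P'
P' → ;
P' → ε
P' → / ;
P → S id
S → g id
S → ;

Left-factoring transforms A → αβ₁ | αβ₂ into A → αA' and A' → β₁ | β₂
(α is the longest common prefix among the alternatives). Repeat until
no nonterminal has two alternatives with a common prefix.

Round 1: P has alternatives sharing prefix 'g S'. Introduce P': P → g S P'
  Add: P' → ;
  Add: P' → ε
  Add: P' → / ;

No remaining common prefixes — done.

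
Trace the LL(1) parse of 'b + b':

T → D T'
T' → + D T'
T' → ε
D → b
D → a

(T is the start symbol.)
LL(1) parsing maintains a stack (initially the start symbol over $) and the input. At each step: if the stack top is a terminal, match it against the current input token; if it is a non-terminal N, replace it with the RHS of M[N, lookahead] (the unique production whose predict set contains the lookahead).

Stack is shown with the top on the left.

Stack     Input    Action
-------------------------
T $       b + b $  output T → D T'
D T' $    b + b $  output D → b
b T' $    b + b $  match 'b'
T' $      + b $    output T' → + D T'
+ D T' $  + b $    match '+'
D T' $    b $      output D → b
b T' $    b $      match 'b'
T' $      $        output T' → ε
$         $        accept

The string is accepted.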